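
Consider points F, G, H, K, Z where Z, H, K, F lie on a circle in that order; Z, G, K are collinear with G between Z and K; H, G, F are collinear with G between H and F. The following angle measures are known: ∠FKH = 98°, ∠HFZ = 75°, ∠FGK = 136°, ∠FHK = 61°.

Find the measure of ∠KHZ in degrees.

∠KHZ = 84°

1. ∠HFK = 21°  [△HKF]
2. ∠HKZ = 75°  [same arc ZH]
3. ∠HZK = 21°  [same arc HK]
4. ∠KHZ = 84°  [△ZHK]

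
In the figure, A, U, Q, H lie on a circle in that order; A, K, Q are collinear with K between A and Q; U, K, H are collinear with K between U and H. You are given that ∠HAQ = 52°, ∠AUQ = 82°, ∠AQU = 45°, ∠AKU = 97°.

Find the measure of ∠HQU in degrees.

1. ∠HUQ = 52°  [same arc QH]
2. ∠QAU = 53°  [△AUQ]
3. ∠QHU = 53°  [same arc UQ]
4. ∠HQU = 75°  [△UQH]

∠HQU = 75°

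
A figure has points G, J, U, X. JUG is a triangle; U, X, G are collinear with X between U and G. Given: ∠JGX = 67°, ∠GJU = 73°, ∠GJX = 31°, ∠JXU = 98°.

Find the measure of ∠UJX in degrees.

1. ∠JGU = 67°  [X on ray GU]
2. ∠GUJ = 40°  [△JUG]
3. ∠JUX = 40°  [X on ray UG]
4. ∠UJX = 42°  [△JUX]

∠UJX = 42°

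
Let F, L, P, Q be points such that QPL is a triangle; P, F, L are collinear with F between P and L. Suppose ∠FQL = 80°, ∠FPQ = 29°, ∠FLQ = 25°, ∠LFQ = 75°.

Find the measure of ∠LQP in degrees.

1. ∠LPQ = 29°  [F on ray PL]
2. ∠PLQ = 25°  [F on ray LP]
3. ∠LQP = 126°  [△QPL]

∠LQP = 126°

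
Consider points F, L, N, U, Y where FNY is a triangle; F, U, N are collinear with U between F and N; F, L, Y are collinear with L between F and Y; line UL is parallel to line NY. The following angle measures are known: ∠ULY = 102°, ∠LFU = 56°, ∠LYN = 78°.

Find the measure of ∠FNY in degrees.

1. ∠FLU = 78°  [linear pair at L on FY]
2. ∠FUL = 46°  [△FUL]
3. ∠FNY = 46°  [UL∥NY, corresponding at U]

∠FNY = 46°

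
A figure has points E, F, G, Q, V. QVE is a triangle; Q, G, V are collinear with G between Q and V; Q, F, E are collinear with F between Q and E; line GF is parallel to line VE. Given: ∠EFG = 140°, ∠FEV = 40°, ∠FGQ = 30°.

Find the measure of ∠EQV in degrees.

∠EQV = 110°

1. ∠QEV = 40°  [F on ray EQ]
2. ∠EVQ = 30°  [GF∥VE, corresponding at G]
3. ∠EQV = 110°  [△QVE]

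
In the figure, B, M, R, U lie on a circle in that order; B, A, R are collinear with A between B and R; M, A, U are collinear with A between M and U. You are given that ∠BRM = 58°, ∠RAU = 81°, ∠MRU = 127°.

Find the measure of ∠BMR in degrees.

∠BMR = 92°

1. ∠BUM = 58°  [same arc BM]
2. ∠BAM = 81°  [vertical angles at A]
3. ∠MBU = 53°  [cyclic BMRU, opposite ∠B+∠R]
4. ∠BMU = 69°  [△BMU]
5. ∠MBR = 30°  [△BAM]
6. ∠BMR = 92°  [△BMR]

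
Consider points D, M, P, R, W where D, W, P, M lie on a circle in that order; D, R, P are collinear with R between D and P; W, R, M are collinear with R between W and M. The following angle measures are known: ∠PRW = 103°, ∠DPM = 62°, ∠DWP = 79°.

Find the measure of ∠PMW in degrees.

1. ∠DRM = 103°  [vertical angles at R]
2. ∠MRP = 77°  [linear pair at R on DP]
3. ∠PMW = 41°  [△PRM]

∠PMW = 41°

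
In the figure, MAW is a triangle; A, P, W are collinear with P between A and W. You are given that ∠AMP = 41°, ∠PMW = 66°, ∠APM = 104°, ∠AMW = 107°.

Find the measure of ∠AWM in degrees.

1. ∠MAP = 35°  [△MAP]
2. ∠MAW = 35°  [P on ray AW]
3. ∠AWM = 38°  [△MAW]

∠AWM = 38°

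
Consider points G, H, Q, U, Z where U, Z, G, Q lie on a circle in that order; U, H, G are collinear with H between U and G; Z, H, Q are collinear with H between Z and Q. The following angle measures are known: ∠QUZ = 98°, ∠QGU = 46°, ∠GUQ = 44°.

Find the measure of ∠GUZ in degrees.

1. ∠QGZ = 82°  [cyclic UZGQ, opposite ∠U+∠G]
2. ∠GZQ = 44°  [same arc GQ]
3. ∠GQZ = 54°  [△ZGQ]
4. ∠GUZ = 54°  [same arc ZG]

∠GUZ = 54°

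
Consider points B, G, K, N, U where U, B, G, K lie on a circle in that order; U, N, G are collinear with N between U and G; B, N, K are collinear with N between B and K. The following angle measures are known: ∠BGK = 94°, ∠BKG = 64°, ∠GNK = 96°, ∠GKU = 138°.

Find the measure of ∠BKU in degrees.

1. ∠KGU = 20°  [△GNK]
2. ∠KNU = 84°  [linear pair at N on UG]
3. ∠GUK = 22°  [△UGK]
4. ∠BKU = 74°  [△UNK]

∠BKU = 74°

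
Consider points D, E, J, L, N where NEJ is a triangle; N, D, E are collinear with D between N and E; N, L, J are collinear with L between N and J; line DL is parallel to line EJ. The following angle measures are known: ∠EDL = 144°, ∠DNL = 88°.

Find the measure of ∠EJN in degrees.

1. ∠LDN = 36°  [linear pair at D on NE]
2. ∠DLN = 56°  [△NDL]
3. ∠EJN = 56°  [DL∥EJ, corresponding at L]

∠EJN = 56°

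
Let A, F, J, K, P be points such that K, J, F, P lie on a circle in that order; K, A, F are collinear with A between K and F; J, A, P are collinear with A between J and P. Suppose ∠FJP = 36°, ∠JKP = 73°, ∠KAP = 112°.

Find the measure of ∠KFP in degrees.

∠KFP = 75°

1. ∠JFP = 107°  [cyclic KJFP, opposite ∠K+∠F]
2. ∠FAP = 68°  [linear pair at A on KF]
3. ∠FPJ = 37°  [△JFP]
4. ∠KFP = 75°  [△FAP]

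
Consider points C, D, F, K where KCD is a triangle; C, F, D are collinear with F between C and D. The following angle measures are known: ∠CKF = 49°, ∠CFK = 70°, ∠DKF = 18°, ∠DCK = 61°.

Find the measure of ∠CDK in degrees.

∠CDK = 52°

1. ∠DFK = 110°  [linear pair at F on CD]
2. ∠FDK = 52°  [△KFD]
3. ∠CDK = 52°  [F on ray DC]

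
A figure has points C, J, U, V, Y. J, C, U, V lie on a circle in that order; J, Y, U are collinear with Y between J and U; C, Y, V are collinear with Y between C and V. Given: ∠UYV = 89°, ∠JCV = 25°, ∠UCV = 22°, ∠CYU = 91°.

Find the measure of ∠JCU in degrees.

1. ∠CYJ = 89°  [vertical angles at Y]
2. ∠CJU = 66°  [△JYC]
3. ∠CUJ = 67°  [△CYU]
4. ∠JCU = 47°  [△JCU]

∠JCU = 47°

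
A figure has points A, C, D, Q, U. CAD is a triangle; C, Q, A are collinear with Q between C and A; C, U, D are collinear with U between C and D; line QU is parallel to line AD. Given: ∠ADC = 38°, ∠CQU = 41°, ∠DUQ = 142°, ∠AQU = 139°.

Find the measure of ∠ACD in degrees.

∠ACD = 101°

1. ∠CUQ = 38°  [QU∥AD, corresponding at U]
2. ∠QCU = 101°  [△CQU]
3. ∠ACD = 101°  [Q on CA, U on CD]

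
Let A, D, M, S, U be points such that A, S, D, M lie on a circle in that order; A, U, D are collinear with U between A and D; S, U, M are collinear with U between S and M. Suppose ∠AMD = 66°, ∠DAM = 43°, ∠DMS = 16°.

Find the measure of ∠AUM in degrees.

∠AUM = 87°

1. ∠ADM = 71°  [△ADM]
2. ∠DUM = 93°  [△DUM]
3. ∠AUM = 87°  [linear pair at U on AD]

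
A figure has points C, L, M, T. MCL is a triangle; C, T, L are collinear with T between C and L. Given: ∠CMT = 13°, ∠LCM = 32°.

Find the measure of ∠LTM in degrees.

1. ∠MCT = 32°  [T on ray CL]
2. ∠CTM = 135°  [△MCT]
3. ∠LTM = 45°  [linear pair at T on CL]

∠LTM = 45°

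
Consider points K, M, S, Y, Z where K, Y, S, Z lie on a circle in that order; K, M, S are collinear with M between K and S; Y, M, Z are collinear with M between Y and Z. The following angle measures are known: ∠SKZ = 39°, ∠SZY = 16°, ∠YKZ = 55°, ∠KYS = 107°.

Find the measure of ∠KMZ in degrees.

1. ∠SYZ = 39°  [same arc SZ]
2. ∠SKY = 16°  [same arc YS]
3. ∠KSY = 57°  [△KYS]
4. ∠SMY = 84°  [△YMS]
5. ∠KMZ = 84°  [vertical angles at M]

∠KMZ = 84°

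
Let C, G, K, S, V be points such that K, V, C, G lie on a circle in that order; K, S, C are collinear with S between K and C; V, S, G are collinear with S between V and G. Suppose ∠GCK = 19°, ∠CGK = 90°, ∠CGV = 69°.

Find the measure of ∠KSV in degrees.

∠KSV = 92°

1. ∠GVK = 19°  [same arc KG]
2. ∠CKV = 69°  [same arc VC]
3. ∠KSV = 92°  [△KSV]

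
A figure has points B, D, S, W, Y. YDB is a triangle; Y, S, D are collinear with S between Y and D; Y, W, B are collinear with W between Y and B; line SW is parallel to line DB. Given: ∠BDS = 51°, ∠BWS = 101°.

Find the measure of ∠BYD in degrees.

1. ∠BDY = 51°  [S on ray DY]
2. ∠SWY = 79°  [linear pair at W on YB]
3. ∠WSY = 51°  [SW∥DB, corresponding at S]
4. ∠SYW = 50°  [△YSW]
5. ∠BYD = 50°  [S on YD, W on YB]

∠BYD = 50°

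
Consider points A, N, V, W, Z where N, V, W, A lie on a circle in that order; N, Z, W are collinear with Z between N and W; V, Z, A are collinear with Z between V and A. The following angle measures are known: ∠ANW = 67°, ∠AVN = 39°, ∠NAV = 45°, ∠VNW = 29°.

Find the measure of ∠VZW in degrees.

1. ∠AVW = 67°  [same arc WA]
2. ∠NWV = 45°  [same arc NV]
3. ∠VZW = 68°  [△VZW]

∠VZW = 68°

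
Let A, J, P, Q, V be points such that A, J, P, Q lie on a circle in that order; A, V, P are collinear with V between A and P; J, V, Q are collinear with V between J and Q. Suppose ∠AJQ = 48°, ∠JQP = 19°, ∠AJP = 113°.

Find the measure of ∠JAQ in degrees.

1. ∠JAP = 19°  [same arc JP]
2. ∠APJ = 48°  [△AJP]
3. ∠AQJ = 48°  [same arc AJ]
4. ∠JAQ = 84°  [△AJQ]

∠JAQ = 84°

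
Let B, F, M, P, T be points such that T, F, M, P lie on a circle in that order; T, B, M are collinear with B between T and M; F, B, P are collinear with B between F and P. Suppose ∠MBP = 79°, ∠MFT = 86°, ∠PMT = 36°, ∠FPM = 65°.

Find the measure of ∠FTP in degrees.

1. ∠PBT = 101°  [linear pair at B on TM]
2. ∠MPT = 94°  [cyclic TFMP, opposite ∠F+∠P]
3. ∠PFT = 36°  [same arc TP]
4. ∠MTP = 50°  [△TMP]
5. ∠FPT = 29°  [△TBP]
6. ∠FTP = 115°  [△TFP]

∠FTP = 115°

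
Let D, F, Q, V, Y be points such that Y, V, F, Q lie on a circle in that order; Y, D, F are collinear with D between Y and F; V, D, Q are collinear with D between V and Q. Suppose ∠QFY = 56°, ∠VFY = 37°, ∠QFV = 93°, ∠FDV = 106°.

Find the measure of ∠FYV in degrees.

∠FYV = 50°

1. ∠QVY = 56°  [same arc YQ]
2. ∠VDY = 74°  [linear pair at D on YF]
3. ∠FYV = 50°  [△YDV]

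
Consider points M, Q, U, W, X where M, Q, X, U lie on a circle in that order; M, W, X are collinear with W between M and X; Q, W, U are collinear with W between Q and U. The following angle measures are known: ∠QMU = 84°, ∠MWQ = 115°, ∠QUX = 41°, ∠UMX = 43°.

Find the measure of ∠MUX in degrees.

1. ∠UWX = 115°  [vertical angles at W]
2. ∠MXU = 24°  [△XWU]
3. ∠MUX = 113°  [△MXU]

∠MUX = 113°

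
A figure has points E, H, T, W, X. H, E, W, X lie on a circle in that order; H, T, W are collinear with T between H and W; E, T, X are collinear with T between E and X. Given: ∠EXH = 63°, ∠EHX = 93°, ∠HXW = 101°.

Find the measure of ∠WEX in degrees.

1. ∠EWH = 63°  [same arc HE]
2. ∠EWX = 87°  [cyclic HEWX, opposite ∠H+∠W]
3. ∠HEW = 79°  [cyclic HEWX, opposite ∠E+∠X]
4. ∠EHW = 38°  [△HEW]
5. ∠EXW = 38°  [same arc EW]
6. ∠WEX = 55°  [△EWX]

∠WEX = 55°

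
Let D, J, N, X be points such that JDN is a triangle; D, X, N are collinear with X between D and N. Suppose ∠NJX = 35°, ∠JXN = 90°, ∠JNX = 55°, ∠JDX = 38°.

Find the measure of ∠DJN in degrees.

1. ∠DNJ = 55°  [X on ray ND]
2. ∠JDN = 38°  [X on ray DN]
3. ∠DJN = 87°  [△JDN]

∠DJN = 87°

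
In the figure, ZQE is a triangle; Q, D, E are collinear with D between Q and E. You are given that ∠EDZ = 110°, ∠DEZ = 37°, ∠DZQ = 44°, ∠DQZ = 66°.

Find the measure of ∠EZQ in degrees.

∠EZQ = 77°

1. ∠QEZ = 37°  [D on ray EQ]
2. ∠EQZ = 66°  [D on ray QE]
3. ∠EZQ = 77°  [△ZQE]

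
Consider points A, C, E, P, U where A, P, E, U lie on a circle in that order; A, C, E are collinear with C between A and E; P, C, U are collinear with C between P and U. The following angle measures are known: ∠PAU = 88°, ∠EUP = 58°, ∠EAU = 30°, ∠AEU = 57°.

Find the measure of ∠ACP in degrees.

1. ∠EAP = 58°  [same arc PE]
2. ∠APU = 57°  [same arc AU]
3. ∠ACP = 65°  [△ACP]

∠ACP = 65°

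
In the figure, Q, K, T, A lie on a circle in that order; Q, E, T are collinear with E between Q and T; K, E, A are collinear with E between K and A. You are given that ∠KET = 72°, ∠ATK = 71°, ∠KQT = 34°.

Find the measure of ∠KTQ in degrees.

1. ∠KEQ = 108°  [linear pair at E on QT]
2. ∠AQK = 109°  [cyclic QKTA, opposite ∠Q+∠T]
3. ∠AKQ = 38°  [△QEK]
4. ∠KAQ = 33°  [△QKA]
5. ∠KTQ = 33°  [same arc QK]

∠KTQ = 33°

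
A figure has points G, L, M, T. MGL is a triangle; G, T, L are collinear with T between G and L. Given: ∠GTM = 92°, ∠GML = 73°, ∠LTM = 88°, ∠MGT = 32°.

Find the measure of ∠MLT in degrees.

∠MLT = 75°

1. ∠LGM = 32°  [T on ray GL]
2. ∠GLM = 75°  [△MGL]
3. ∠MLT = 75°  [T on ray LG]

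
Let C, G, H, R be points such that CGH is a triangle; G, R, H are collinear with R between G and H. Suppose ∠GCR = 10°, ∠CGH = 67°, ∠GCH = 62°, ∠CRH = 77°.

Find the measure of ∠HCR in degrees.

1. ∠CHG = 51°  [△CGH]
2. ∠CHR = 51°  [R on ray HG]
3. ∠HCR = 52°  [△CRH]

∠HCR = 52°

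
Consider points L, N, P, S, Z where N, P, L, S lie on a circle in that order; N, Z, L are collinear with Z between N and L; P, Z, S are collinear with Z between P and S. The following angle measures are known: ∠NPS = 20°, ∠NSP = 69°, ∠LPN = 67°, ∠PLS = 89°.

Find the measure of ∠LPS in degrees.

1. ∠NLS = 20°  [same arc NS]
2. ∠LSN = 113°  [cyclic NPLS, opposite ∠P+∠S]
3. ∠LNS = 47°  [△NLS]
4. ∠LPS = 47°  [same arc LS]

∠LPS = 47°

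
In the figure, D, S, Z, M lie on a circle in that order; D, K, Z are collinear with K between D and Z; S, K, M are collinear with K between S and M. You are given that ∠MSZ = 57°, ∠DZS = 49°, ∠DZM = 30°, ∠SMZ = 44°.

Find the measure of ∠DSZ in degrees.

1. ∠MDZ = 57°  [same arc ZM]
2. ∠DMZ = 93°  [△DZM]
3. ∠DSZ = 87°  [cyclic DSZM, opposite ∠S+∠M]

∠DSZ = 87°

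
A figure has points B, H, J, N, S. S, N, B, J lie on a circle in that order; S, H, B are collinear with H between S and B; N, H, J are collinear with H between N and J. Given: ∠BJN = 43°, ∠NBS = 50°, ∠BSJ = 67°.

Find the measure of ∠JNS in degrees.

∠JNS = 20°

1. ∠BSN = 43°  [same arc NB]
2. ∠BNS = 87°  [△SNB]
3. ∠BJS = 93°  [cyclic SNBJ, opposite ∠N+∠J]
4. ∠JBS = 20°  [△SBJ]
5. ∠JNS = 20°  [same arc SJ]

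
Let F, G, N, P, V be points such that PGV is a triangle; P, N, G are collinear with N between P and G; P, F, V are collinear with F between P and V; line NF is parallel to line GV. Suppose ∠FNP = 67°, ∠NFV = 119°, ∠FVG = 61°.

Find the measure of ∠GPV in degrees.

1. ∠PGV = 67°  [NF∥GV, corresponding at N]
2. ∠GVP = 61°  [F on ray VP]
3. ∠GPV = 52°  [△PGV]

∠GPV = 52°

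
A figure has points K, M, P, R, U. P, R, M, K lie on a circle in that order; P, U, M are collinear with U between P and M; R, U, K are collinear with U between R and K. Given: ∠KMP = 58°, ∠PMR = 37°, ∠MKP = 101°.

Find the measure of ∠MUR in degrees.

1. ∠KPM = 21°  [△PMK]
2. ∠KRM = 21°  [same arc MK]
3. ∠MUR = 122°  [△RUM]

∠MUR = 122°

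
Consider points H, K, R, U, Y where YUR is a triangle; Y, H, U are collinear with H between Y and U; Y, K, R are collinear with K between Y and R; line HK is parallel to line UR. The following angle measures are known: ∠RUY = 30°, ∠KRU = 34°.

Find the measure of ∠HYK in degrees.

1. ∠URY = 34°  [K on ray RY]
2. ∠RYU = 116°  [△YUR]
3. ∠HYK = 116°  [H on YU, K on YR]

∠HYK = 116°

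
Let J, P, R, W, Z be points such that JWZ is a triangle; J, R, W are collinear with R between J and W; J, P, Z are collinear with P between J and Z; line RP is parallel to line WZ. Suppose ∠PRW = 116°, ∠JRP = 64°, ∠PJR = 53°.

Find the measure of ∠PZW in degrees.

∠PZW = 63°

1. ∠JPR = 63°  [△JRP]
2. ∠RPZ = 117°  [linear pair at P on JZ]
3. ∠PZW = 63°  [RP∥WZ, co-interior at Z–P]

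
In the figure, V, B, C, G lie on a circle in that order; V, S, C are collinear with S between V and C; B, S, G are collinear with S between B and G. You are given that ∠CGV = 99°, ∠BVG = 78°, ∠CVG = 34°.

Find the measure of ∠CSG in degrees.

∠CSG = 89°

1. ∠GCV = 47°  [△VCG]
2. ∠BCG = 102°  [cyclic VBCG, opposite ∠V+∠C]
3. ∠CBG = 34°  [same arc CG]
4. ∠BGC = 44°  [△BCG]
5. ∠CSG = 89°  [△CSG]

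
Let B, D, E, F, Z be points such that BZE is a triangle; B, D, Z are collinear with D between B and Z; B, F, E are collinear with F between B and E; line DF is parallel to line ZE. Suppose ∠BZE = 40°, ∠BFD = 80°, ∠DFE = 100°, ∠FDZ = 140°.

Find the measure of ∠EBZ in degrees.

∠EBZ = 60°

1. ∠BDF = 40°  [DF∥ZE, corresponding at D]
2. ∠DBF = 60°  [△BDF]
3. ∠EBZ = 60°  [D on BZ, F on BE]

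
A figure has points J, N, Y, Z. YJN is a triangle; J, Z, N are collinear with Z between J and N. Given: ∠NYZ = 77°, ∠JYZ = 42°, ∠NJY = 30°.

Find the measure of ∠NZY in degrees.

∠NZY = 72°

1. ∠YJZ = 30°  [Z on ray JN]
2. ∠JZY = 108°  [△YJZ]
3. ∠NZY = 72°  [linear pair at Z on JN]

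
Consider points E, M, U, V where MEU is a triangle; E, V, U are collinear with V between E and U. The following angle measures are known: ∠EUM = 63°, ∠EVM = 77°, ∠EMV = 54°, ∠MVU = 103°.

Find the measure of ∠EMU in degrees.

∠EMU = 68°

1. ∠MEV = 49°  [△MEV]
2. ∠MEU = 49°  [V on ray EU]
3. ∠EMU = 68°  [△MEU]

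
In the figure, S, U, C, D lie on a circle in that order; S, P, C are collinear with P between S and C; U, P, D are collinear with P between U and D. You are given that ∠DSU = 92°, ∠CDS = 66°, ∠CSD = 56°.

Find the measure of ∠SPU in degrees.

∠SPU = 86°

1. ∠DCU = 88°  [cyclic SUCD, opposite ∠S+∠C]
2. ∠DCS = 58°  [△SCD]
3. ∠CUD = 56°  [same arc CD]
4. ∠CDU = 36°  [△UCD]
5. ∠DUS = 58°  [same arc SD]
6. ∠CSU = 36°  [same arc UC]
7. ∠SPU = 86°  [△SPU]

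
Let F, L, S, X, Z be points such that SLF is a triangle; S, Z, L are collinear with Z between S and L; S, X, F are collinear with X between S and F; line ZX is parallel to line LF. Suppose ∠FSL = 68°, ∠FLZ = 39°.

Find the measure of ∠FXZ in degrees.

∠FXZ = 107°

1. ∠FLS = 39°  [Z on ray LS]
2. ∠LFS = 73°  [△SLF]
3. ∠SXZ = 73°  [ZX∥LF, corresponding at X]
4. ∠FXZ = 107°  [linear pair at X on SF]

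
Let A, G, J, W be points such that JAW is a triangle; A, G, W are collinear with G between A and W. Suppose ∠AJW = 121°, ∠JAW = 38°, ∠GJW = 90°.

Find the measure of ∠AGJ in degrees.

1. ∠AWJ = 21°  [△JAW]
2. ∠GWJ = 21°  [G on ray WA]
3. ∠JGW = 69°  [△JGW]
4. ∠AGJ = 111°  [linear pair at G on AW]

∠AGJ = 111°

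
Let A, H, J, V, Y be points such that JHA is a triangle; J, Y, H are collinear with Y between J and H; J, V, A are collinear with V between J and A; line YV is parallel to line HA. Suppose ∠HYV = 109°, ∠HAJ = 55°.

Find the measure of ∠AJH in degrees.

∠AJH = 54°

1. ∠JYV = 71°  [linear pair at Y on JH]
2. ∠JVY = 55°  [YV∥HA, corresponding at V]
3. ∠VJY = 54°  [△JYV]
4. ∠AJH = 54°  [Y on JH, V on JA]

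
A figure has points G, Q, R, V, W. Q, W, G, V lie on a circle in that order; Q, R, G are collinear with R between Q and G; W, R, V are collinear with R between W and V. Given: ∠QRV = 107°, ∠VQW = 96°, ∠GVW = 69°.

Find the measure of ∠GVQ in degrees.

1. ∠GRV = 73°  [linear pair at R on QG]
2. ∠VGW = 84°  [cyclic QWGV, opposite ∠Q+∠G]
3. ∠GWV = 27°  [△WGV]
4. ∠QGV = 38°  [△GRV]
5. ∠GQV = 27°  [same arc GV]
6. ∠GVQ = 115°  [△QGV]

∠GVQ = 115°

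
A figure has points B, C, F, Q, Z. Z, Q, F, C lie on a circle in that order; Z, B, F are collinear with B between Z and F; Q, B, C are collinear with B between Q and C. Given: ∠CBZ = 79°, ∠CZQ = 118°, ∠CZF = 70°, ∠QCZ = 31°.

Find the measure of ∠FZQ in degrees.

∠FZQ = 48°

1. ∠FBQ = 79°  [vertical angles at B]
2. ∠CQZ = 31°  [△ZQC]
3. ∠QBZ = 101°  [linear pair at B on ZF]
4. ∠FZQ = 48°  [△ZBQ]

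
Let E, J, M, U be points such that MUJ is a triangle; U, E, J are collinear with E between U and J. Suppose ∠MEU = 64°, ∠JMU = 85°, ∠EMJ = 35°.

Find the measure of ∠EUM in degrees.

∠EUM = 66°

1. ∠JEM = 116°  [linear pair at E on UJ]
2. ∠EJM = 29°  [△MEJ]
3. ∠MJU = 29°  [E on ray JU]
4. ∠JUM = 66°  [△MUJ]
5. ∠EUM = 66°  [E on ray UJ]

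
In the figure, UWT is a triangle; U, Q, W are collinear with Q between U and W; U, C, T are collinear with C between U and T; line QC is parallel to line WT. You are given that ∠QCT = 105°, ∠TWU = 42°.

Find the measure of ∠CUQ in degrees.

∠CUQ = 63°

1. ∠QCU = 75°  [linear pair at C on UT]
2. ∠CQU = 42°  [QC∥WT, corresponding at Q]
3. ∠CUQ = 63°  [△UQC]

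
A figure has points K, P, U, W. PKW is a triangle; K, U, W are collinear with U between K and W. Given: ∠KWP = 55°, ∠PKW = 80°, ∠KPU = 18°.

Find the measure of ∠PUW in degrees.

1. ∠PKU = 80°  [U on ray KW]
2. ∠KUP = 82°  [△PKU]
3. ∠PUW = 98°  [linear pair at U on KW]

∠PUW = 98°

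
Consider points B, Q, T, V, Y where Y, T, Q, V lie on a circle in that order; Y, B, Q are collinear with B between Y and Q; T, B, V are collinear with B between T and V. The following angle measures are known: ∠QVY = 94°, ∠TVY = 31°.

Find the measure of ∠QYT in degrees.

1. ∠QTY = 86°  [cyclic YTQV, opposite ∠T+∠V]
2. ∠TQY = 31°  [same arc YT]
3. ∠QYT = 63°  [△YTQ]

∠QYT = 63°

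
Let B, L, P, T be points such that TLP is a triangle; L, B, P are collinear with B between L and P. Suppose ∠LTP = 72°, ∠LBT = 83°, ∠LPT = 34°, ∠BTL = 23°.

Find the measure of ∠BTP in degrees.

∠BTP = 49°

1. ∠PBT = 97°  [linear pair at B on LP]
2. ∠BPT = 34°  [B on ray PL]
3. ∠BTP = 49°  [△TBP]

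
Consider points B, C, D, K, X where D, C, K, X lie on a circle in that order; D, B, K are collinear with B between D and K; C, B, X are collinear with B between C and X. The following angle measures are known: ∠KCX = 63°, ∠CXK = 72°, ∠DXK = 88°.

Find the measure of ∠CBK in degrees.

∠CBK = 101°

1. ∠CDK = 72°  [same arc CK]
2. ∠DCK = 92°  [cyclic DCKX, opposite ∠C+∠X]
3. ∠CKD = 16°  [△DCK]
4. ∠CBK = 101°  [△CBK]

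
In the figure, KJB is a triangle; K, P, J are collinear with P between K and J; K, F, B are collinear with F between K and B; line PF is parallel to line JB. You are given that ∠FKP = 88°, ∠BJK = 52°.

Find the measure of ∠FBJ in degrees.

∠FBJ = 40°

1. ∠BKJ = 88°  [P on KJ, F on KB]
2. ∠JBK = 40°  [△KJB]
3. ∠FBJ = 40°  [F on ray BK]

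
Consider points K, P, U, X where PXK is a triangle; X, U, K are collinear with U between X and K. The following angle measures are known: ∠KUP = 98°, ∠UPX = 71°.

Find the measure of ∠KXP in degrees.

1. ∠PUX = 82°  [linear pair at U on XK]
2. ∠PXU = 27°  [△PXU]
3. ∠KXP = 27°  [U on ray XK]

∠KXP = 27°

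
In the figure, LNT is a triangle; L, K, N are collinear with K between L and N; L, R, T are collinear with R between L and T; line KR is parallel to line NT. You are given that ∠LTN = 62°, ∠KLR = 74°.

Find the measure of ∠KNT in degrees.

∠KNT = 44°

1. ∠KRL = 62°  [KR∥NT, corresponding at R]
2. ∠LKR = 44°  [△LKR]
3. ∠NKR = 136°  [linear pair at K on LN]
4. ∠KNT = 44°  [KR∥NT, co-interior at N–K]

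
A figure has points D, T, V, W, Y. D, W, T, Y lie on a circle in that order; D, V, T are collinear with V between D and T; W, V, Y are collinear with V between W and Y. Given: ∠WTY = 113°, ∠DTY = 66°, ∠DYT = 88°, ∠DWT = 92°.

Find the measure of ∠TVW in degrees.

∠TVW = 107°

1. ∠WDY = 67°  [cyclic DWTY, opposite ∠D+∠T]
2. ∠DWY = 66°  [same arc DY]
3. ∠TDY = 26°  [△DTY]
4. ∠DYW = 47°  [△DWY]
5. ∠TWY = 26°  [same arc TY]
6. ∠DTW = 47°  [same arc DW]
7. ∠TVW = 107°  [△WVT]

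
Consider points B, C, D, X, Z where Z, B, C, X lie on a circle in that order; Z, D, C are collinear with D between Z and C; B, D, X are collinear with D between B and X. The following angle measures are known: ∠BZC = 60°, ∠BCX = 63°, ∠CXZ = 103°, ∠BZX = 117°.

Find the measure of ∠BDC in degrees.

1. ∠BXC = 60°  [same arc BC]
2. ∠CBX = 57°  [△BCX]
3. ∠CBZ = 77°  [cyclic ZBCX, opposite ∠B+∠X]
4. ∠BCZ = 43°  [△ZBC]
5. ∠BDC = 80°  [△BDC]

∠BDC = 80°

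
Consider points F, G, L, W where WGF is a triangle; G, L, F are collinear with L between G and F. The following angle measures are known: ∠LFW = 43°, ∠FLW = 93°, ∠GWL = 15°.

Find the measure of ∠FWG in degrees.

1. ∠GFW = 43°  [L on ray FG]
2. ∠GLW = 87°  [linear pair at L on GF]
3. ∠LGW = 78°  [△WGL]
4. ∠FGW = 78°  [L on ray GF]
5. ∠FWG = 59°  [△WGF]

∠FWG = 59°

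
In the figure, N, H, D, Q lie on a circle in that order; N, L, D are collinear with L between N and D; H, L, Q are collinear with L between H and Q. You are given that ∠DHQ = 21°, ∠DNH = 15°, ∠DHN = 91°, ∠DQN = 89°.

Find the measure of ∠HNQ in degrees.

1. ∠DQH = 15°  [same arc HD]
2. ∠HDQ = 144°  [△HDQ]
3. ∠HNQ = 36°  [cyclic NHDQ, opposite ∠N+∠D]

∠HNQ = 36°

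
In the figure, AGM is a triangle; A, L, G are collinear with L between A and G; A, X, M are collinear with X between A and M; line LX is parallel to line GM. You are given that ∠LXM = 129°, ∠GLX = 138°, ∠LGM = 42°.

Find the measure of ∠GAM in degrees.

∠GAM = 87°

1. ∠AXL = 51°  [linear pair at X on AM]
2. ∠AGM = 42°  [L on ray GA]
3. ∠AMG = 51°  [LX∥GM, corresponding at X]
4. ∠GAM = 87°  [△AGM]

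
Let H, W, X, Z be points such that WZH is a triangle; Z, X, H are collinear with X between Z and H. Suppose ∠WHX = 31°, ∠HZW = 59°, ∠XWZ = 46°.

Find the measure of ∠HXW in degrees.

1. ∠WZX = 59°  [X on ray ZH]
2. ∠WXZ = 75°  [△WZX]
3. ∠HXW = 105°  [linear pair at X on ZH]

∠HXW = 105°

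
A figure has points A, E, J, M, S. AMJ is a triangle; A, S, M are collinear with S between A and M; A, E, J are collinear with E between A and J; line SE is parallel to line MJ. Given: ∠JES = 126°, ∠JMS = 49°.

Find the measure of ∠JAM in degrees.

1. ∠AES = 54°  [linear pair at E on AJ]
2. ∠AMJ = 49°  [S on ray MA]
3. ∠AJM = 54°  [SE∥MJ, corresponding at E]
4. ∠JAM = 77°  [△AMJ]

∠JAM = 77°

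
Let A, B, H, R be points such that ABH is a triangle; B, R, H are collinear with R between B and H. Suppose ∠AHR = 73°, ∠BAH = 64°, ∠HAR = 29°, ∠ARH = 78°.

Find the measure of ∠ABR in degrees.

∠ABR = 43°

1. ∠AHB = 73°  [R on ray HB]
2. ∠ABH = 43°  [△ABH]
3. ∠ABR = 43°  [R on ray BH]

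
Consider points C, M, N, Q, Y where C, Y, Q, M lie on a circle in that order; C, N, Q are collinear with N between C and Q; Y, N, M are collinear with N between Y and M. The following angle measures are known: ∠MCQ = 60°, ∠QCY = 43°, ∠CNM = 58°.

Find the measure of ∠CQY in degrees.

1. ∠MYQ = 60°  [same arc QM]
2. ∠QNY = 58°  [vertical angles at N]
3. ∠CQY = 62°  [△YNQ]

∠CQY = 62°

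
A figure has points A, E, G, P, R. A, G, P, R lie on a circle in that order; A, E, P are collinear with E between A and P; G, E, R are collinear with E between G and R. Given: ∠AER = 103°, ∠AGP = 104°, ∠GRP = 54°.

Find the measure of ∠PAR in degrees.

1. ∠PER = 77°  [linear pair at E on AP]
2. ∠ARP = 76°  [cyclic AGPR, opposite ∠G+∠R]
3. ∠APR = 49°  [△PER]
4. ∠PAR = 55°  [△APR]

∠PAR = 55°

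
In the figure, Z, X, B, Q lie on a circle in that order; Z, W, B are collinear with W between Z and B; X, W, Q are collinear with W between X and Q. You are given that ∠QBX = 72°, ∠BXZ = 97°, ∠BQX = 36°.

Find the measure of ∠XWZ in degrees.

∠XWZ = 119°

1. ∠BXQ = 72°  [△XBQ]
2. ∠BQZ = 83°  [cyclic ZXBQ, opposite ∠X+∠Q]
3. ∠BZX = 36°  [same arc XB]
4. ∠BZQ = 72°  [same arc BQ]
5. ∠QBZ = 25°  [△ZBQ]
6. ∠QXZ = 25°  [same arc ZQ]
7. ∠XWZ = 119°  [△ZWX]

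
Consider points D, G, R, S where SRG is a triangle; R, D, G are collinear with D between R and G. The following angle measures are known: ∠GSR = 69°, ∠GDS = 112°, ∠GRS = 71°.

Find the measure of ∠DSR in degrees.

1. ∠RDS = 68°  [linear pair at D on RG]
2. ∠DRS = 71°  [D on ray RG]
3. ∠DSR = 41°  [△SRD]

∠DSR = 41°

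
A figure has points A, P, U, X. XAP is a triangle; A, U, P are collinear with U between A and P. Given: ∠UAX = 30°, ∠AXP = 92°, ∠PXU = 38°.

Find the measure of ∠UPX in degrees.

1. ∠PAX = 30°  [U on ray AP]
2. ∠APX = 58°  [△XAP]
3. ∠UPX = 58°  [U on ray PA]

∠UPX = 58°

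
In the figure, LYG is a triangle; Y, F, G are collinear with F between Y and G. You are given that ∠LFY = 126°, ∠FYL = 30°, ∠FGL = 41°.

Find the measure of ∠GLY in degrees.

1. ∠GYL = 30°  [F on ray YG]
2. ∠LGY = 41°  [F on ray GY]
3. ∠GLY = 109°  [△LYG]

∠GLY = 109°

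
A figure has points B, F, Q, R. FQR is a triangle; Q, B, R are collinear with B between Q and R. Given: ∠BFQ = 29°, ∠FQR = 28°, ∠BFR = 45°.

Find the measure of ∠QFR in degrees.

∠QFR = 74°

1. ∠BQF = 28°  [B on ray QR]
2. ∠FBQ = 123°  [△FQB]
3. ∠FBR = 57°  [linear pair at B on QR]
4. ∠BRF = 78°  [△FBR]
5. ∠FRQ = 78°  [B on ray RQ]
6. ∠QFR = 74°  [△FQR]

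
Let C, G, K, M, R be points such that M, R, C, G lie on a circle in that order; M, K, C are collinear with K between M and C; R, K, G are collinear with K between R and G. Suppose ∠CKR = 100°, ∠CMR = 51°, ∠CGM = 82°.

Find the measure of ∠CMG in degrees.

∠CMG = 49°

1. ∠GKM = 100°  [vertical angles at K]
2. ∠CGR = 51°  [same arc RC]
3. ∠CKG = 80°  [linear pair at K on MC]
4. ∠GCM = 49°  [△CKG]
5. ∠CMG = 49°  [△MCG]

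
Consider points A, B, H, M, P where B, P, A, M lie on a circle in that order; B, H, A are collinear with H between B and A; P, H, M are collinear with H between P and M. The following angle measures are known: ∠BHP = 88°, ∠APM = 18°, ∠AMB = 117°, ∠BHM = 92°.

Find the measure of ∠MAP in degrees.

1. ∠AHM = 88°  [vertical angles at H]
2. ∠ABM = 18°  [same arc AM]
3. ∠BAM = 45°  [△BAM]
4. ∠AMP = 47°  [△AHM]
5. ∠MAP = 115°  [△PAM]

∠MAP = 115°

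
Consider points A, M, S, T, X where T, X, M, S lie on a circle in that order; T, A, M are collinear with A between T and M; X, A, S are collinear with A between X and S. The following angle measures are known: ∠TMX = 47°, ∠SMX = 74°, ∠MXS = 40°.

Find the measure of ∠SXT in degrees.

1. ∠TSX = 47°  [same arc TX]
2. ∠STX = 106°  [cyclic TXMS, opposite ∠T+∠M]
3. ∠SXT = 27°  [△TXS]

∠SXT = 27°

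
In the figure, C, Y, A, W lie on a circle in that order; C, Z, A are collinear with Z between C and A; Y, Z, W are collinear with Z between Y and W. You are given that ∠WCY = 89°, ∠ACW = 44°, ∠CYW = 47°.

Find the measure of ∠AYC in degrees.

∠AYC = 91°

1. ∠WAY = 91°  [cyclic CYAW, opposite ∠C+∠A]
2. ∠CWY = 44°  [△CYW]
3. ∠AYW = 44°  [same arc AW]
4. ∠AWY = 45°  [△YAW]
5. ∠CAY = 44°  [same arc CY]
6. ∠ACY = 45°  [same arc YA]
7. ∠AYC = 91°  [△CYA]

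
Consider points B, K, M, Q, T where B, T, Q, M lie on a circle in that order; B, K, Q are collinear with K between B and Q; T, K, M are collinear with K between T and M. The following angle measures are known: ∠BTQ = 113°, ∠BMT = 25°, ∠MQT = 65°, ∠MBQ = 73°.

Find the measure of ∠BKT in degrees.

∠BKT = 98°

1. ∠BQT = 25°  [same arc BT]
2. ∠MBT = 115°  [cyclic BTQM, opposite ∠B+∠Q]
3. ∠QBT = 42°  [△BTQ]
4. ∠BTM = 40°  [△BTM]
5. ∠BKT = 98°  [△BKT]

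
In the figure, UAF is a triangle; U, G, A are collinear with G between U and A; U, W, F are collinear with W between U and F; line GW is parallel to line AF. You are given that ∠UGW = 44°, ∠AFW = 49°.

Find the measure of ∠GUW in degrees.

1. ∠FAU = 44°  [GW∥AF, corresponding at G]
2. ∠AFU = 49°  [W on ray FU]
3. ∠AUF = 87°  [△UAF]
4. ∠GUW = 87°  [G on UA, W on UF]

∠GUW = 87°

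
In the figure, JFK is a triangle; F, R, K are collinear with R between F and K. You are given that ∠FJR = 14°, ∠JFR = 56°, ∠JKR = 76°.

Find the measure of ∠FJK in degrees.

∠FJK = 48°

1. ∠JFK = 56°  [R on ray FK]
2. ∠FKJ = 76°  [R on ray KF]
3. ∠FJK = 48°  [△JFK]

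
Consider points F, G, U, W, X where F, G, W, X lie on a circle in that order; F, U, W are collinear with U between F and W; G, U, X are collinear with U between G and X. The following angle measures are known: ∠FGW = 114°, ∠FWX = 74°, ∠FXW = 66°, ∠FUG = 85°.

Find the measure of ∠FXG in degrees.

1. ∠WFX = 40°  [△FWX]
2. ∠WUX = 85°  [vertical angles at U]
3. ∠FUX = 95°  [linear pair at U on FW]
4. ∠FXG = 45°  [△FUX]

∠FXG = 45°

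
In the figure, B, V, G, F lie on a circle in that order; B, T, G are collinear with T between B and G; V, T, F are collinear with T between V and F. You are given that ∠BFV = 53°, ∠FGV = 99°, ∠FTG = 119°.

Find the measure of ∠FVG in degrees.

∠FVG = 66°

1. ∠BGV = 53°  [same arc BV]
2. ∠BTV = 119°  [vertical angles at T]
3. ∠GTV = 61°  [linear pair at T on BG]
4. ∠FVG = 66°  [△VTG]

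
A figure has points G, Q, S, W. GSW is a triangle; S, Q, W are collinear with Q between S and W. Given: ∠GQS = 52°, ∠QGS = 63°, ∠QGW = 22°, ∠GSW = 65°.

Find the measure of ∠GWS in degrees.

1. ∠GQW = 128°  [linear pair at Q on SW]
2. ∠GWQ = 30°  [△GQW]
3. ∠GWS = 30°  [Q on ray WS]

∠GWS = 30°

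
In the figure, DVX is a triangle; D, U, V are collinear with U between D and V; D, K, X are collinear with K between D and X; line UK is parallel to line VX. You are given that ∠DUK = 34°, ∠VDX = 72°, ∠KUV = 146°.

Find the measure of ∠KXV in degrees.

1. ∠DVX = 34°  [UK∥VX, corresponding at U]
2. ∠DXV = 74°  [△DVX]
3. ∠KXV = 74°  [K on ray XD]

∠KXV = 74°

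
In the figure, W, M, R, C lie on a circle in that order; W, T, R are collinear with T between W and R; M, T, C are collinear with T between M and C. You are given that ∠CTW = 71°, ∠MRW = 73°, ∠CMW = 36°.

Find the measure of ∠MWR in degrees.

1. ∠MTR = 71°  [vertical angles at T]
2. ∠MTW = 109°  [linear pair at T on WR]
3. ∠MWR = 35°  [△WTM]

∠MWR = 35°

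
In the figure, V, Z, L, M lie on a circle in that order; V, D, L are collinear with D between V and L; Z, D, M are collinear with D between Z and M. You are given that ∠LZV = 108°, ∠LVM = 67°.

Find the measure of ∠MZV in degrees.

∠MZV = 41°

1. ∠LMV = 72°  [cyclic VZLM, opposite ∠Z+∠M]
2. ∠MLV = 41°  [△VLM]
3. ∠MZV = 41°  [same arc VM]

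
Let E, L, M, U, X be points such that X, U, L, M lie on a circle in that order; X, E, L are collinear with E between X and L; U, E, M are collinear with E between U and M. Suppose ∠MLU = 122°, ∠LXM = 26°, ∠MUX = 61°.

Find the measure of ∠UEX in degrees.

∠UEX = 87°

1. ∠LUM = 26°  [same arc LM]
2. ∠MLX = 61°  [same arc XM]
3. ∠LMU = 32°  [△ULM]
4. ∠LEM = 87°  [△LEM]
5. ∠UEX = 87°  [vertical angles at E]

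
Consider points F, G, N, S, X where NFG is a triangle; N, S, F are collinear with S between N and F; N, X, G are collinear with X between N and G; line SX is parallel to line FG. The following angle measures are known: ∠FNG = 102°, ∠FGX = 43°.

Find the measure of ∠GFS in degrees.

∠GFS = 35°

1. ∠FGN = 43°  [X on ray GN]
2. ∠GFN = 35°  [△NFG]
3. ∠GFS = 35°  [S on ray FN]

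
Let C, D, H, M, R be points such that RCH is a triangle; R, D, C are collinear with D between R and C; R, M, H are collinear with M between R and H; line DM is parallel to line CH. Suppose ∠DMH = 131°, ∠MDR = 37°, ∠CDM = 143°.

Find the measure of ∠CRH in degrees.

∠CRH = 94°

1. ∠DMR = 49°  [linear pair at M on RH]
2. ∠DRM = 94°  [△RDM]
3. ∠CRH = 94°  [D on RC, M on RH]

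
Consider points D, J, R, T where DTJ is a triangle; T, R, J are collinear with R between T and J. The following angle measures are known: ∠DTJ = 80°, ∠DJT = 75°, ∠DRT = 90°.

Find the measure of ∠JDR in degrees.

∠JDR = 15°

1. ∠DJR = 75°  [R on ray JT]
2. ∠DRJ = 90°  [linear pair at R on TJ]
3. ∠JDR = 15°  [△DRJ]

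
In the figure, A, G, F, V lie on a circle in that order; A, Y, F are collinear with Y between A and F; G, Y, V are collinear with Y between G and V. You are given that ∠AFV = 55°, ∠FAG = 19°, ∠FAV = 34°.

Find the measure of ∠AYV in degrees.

1. ∠FVG = 19°  [same arc GF]
2. ∠FYV = 106°  [△FYV]
3. ∠AYV = 74°  [linear pair at Y on AF]

∠AYV = 74°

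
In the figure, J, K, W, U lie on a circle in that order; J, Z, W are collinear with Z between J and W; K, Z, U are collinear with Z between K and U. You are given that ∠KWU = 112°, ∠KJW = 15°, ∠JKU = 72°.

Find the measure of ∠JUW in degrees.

1. ∠KUW = 15°  [same arc KW]
2. ∠JWU = 72°  [same arc JU]
3. ∠UKW = 53°  [△KWU]
4. ∠UJW = 53°  [same arc WU]
5. ∠JUW = 55°  [△JWU]

∠JUW = 55°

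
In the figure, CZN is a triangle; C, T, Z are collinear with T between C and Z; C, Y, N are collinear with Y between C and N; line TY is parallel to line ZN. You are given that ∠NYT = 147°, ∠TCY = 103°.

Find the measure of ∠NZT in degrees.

∠NZT = 44°

1. ∠CYT = 33°  [linear pair at Y on CN]
2. ∠CTY = 44°  [△CTY]
3. ∠YTZ = 136°  [linear pair at T on CZ]
4. ∠NZT = 44°  [TY∥ZN, co-interior at Z–T]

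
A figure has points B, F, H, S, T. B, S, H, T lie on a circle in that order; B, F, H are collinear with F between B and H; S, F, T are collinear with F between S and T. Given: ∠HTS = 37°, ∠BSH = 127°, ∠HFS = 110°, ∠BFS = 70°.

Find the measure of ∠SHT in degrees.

1. ∠HBS = 37°  [same arc SH]
2. ∠BHS = 16°  [△BSH]
3. ∠HST = 54°  [△SFH]
4. ∠SHT = 89°  [△SHT]

∠SHT = 89°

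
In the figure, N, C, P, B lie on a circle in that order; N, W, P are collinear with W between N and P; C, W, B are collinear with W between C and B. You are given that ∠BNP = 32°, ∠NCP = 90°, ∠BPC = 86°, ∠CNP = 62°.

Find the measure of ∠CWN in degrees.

∠CWN = 60°

1. ∠BCP = 32°  [same arc PB]
2. ∠CPN = 28°  [△NCP]
3. ∠CWP = 120°  [△CWP]
4. ∠CWN = 60°  [linear pair at W on NP]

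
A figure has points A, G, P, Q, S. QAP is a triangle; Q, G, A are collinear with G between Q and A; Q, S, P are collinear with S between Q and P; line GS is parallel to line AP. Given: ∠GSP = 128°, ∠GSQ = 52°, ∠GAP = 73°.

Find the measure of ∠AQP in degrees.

1. ∠APQ = 52°  [GS∥AP, corresponding at S]
2. ∠PAQ = 73°  [G on ray AQ]
3. ∠AQP = 55°  [△QAP]

∠AQP = 55°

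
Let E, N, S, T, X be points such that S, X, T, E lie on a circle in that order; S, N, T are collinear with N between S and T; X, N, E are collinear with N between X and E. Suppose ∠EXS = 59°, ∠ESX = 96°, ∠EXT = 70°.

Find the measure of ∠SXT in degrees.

∠SXT = 129°

1. ∠ETS = 59°  [same arc SE]
2. ∠EST = 70°  [same arc TE]
3. ∠SET = 51°  [△STE]
4. ∠SXT = 129°  [cyclic SXTE, opposite ∠X+∠E]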